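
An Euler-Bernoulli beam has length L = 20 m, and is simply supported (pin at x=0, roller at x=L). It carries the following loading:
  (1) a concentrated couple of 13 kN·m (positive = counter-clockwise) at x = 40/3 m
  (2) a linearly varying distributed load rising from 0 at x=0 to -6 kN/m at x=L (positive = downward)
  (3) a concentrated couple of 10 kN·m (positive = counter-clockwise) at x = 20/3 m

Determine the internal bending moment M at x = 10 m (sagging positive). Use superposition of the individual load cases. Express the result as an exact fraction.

M(10) = -297/2 kN·m

Load 1 — applied couple M₀=13 kN·m at a=40/3 m (b=L-a=20/3):
  M_1 = M₀x/L  [x≤a] = 13·10/20 = 13/2 kN·m
Load 2 — triangular load w₀=-6 kN/m (0→w₀ over full span):
  M_2 = w₀Lx/6 - w₀x³/(6L) = (-6)·20·10/6 - (-6)·10³/(6·20) = -150 kN·m
Load 3 — applied couple M₀=10 kN·m at a=20/3 m (b=L-a=40/3):
  M_3 = M₀x/L - M₀  [x>a] = 10·10/20 - 10 = -5 kN·m
Superposition: M = Σ M_i = -297/2 kN·m ≈ -148.500000 kN·m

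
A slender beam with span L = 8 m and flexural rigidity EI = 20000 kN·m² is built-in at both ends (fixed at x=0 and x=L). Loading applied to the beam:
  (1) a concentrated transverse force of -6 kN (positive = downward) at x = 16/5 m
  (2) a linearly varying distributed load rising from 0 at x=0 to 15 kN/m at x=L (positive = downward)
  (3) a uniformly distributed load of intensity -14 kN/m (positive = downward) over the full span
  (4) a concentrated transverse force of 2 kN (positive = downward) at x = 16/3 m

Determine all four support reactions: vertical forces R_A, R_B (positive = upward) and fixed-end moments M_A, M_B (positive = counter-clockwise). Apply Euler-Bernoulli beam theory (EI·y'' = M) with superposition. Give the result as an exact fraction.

Load 1 — point force P=-6 kN at a=16/5 m (b=L-a=24/5):
  R_A = Pb²(3a+b)/L³ = (-6)·(24/5)²·(3·(16/5)+(24/5))/8³ = -486/125 kN
  M_A = Pab²/L² = (-6)·(16/5)·(24/5)²/8² = -864/125 kN·m
  R_B = Pa²(a+3b)/L³ = (-6)·(16/5)²·((16/5)+3·(24/5))/8³ = -264/125 kN
  M_B = -Pa²b/L² = -(-6)·(16/5)²·(24/5)/8² = 576/125 kN·m
Load 2 — triangular load w₀=15 kN/m (0→w₀ over full span):
  R_A = 3w₀L/20 = 3·15·8/20 = 18 kN
  M_A = w₀L²/30 = 15·8²/30 = 32 kN·m
  R_B = 7w₀L/20 = 7·15·8/20 = 42 kN
  M_B = -w₀L²/20 = -15·8²/20 = -48 kN·m
Load 3 — uniform load w=-14 kN/m over full span:
  R_A = wL/2 = (-14)·8/2 = -56 kN
  M_A = wL²/12 = (-14)·8²/12 = -224/3 kN·m
  R_B = wL/2 = (-14)·8/2 = -56 kN
  M_B = -wL²/12 = -(-14)·8²/12 = 224/3 kN·m
Load 4 — point force P=2 kN at a=16/3 m (b=L-a=8/3):
  R_A = Pb²(3a+b)/L³ = 2·(8/3)²·(3·(16/3)+(8/3))/8³ = 14/27 kN
  M_A = Pab²/L² = 2·(16/3)·(8/3)²/8² = 32/27 kN·m
  R_B = Pa²(a+3b)/L³ = 2·(16/3)²·((16/3)+3·(8/3))/8³ = 40/27 kN
  M_B = -Pa²b/L² = -2·(16/3)²·(8/3)/8² = -64/27 kN·m
Superposition: R_A = -139622/3375 kN, M_A = -163328/3375 kN·m, R_B = -49378/3375 kN, M_B = 97552/3375 kN·m

R_A = -139622/3375 kN, M_A = -163328/3375 kN·m, R_B = -49378/3375 kN, M_B = 97552/3375 kN·m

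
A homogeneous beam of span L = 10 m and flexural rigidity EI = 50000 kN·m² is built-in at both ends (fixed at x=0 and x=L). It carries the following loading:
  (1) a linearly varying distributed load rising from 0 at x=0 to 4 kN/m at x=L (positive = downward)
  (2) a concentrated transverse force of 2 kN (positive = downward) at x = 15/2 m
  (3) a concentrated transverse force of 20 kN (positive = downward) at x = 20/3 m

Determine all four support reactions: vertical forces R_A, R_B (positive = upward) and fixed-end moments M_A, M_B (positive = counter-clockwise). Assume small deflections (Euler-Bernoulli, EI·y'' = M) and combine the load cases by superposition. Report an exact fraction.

R_A = 4967/432 kN, M_A = 12565/432 kN·m, R_B = 13177/432 kN, M_B = -22655/432 kN·m

Load 1 — triangular load w₀=4 kN/m (0→w₀ over full span):
  R_A = 3w₀L/20 = 3·4·10/20 = 6 kN
  M_A = w₀L²/30 = 4·10²/30 = 40/3 kN·m
  R_B = 7w₀L/20 = 7·4·10/20 = 14 kN
  M_B = -w₀L²/20 = -4·10²/20 = -20 kN·m
Load 2 — point force P=2 kN at a=15/2 m (b=L-a=5/2):
  R_A = Pb²(3a+b)/L³ = 2·(5/2)²·(3·(15/2)+(5/2))/10³ = 5/16 kN
  M_A = Pab²/L² = 2·(15/2)·(5/2)²/10² = 15/16 kN·m
  R_B = Pa²(a+3b)/L³ = 2·(15/2)²·((15/2)+3·(5/2))/10³ = 27/16 kN
  M_B = -Pa²b/L² = -2·(15/2)²·(5/2)/10² = -45/16 kN·m
Load 3 — point force P=20 kN at a=20/3 m (b=L-a=10/3):
  R_A = Pb²(3a+b)/L³ = 20·(10/3)²·(3·(20/3)+(10/3))/10³ = 140/27 kN
  M_A = Pab²/L² = 20·(20/3)·(10/3)²/10² = 400/27 kN·m
  R_B = Pa²(a+3b)/L³ = 20·(20/3)²·((20/3)+3·(10/3))/10³ = 400/27 kN
  M_B = -Pa²b/L² = -20·(20/3)²·(10/3)/10² = -800/27 kN·m
Superposition: R_A = 4967/432 kN, M_A = 12565/432 kN·m, R_B = 13177/432 kN, M_B = -22655/432 kN·m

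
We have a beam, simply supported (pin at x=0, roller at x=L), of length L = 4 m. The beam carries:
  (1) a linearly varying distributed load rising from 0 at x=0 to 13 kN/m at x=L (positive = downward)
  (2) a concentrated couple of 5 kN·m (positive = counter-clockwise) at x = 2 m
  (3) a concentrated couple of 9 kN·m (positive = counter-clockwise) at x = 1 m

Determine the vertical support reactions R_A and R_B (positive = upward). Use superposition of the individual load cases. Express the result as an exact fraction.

R_A = 73/6 kN, R_B = 83/6 kN

Load 1 — triangular load w₀=13 kN/m (0→w₀ over full span):
  R_A = w₀L/6 = 13·4/6 = 26/3 kN
  R_B = w₀L/3 = 13·4/3 = 52/3 kN
Load 2 — applied couple M₀=5 kN·m at a=2 m (b=L-a=2):
  R_A = M₀/L = 5/4 kN
  R_B = -M₀/L = -5/4 kN
Load 3 — applied couple M₀=9 kN·m at a=1 m (b=L-a=3):
  R_A = M₀/L = 9/4 kN
  R_B = -M₀/L = -9/4 kN
Superposition: R_A = 73/6 kN, R_B = 83/6 kN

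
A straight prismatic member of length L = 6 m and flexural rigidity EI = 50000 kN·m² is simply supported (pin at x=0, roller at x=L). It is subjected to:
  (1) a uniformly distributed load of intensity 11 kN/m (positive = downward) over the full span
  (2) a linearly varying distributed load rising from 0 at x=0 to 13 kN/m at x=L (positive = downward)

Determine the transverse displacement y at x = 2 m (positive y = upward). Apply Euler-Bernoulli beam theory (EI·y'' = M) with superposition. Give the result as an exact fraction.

Load 1 — uniform load w=11 kN/m over full span:
  y_1 = -wx(L³-2Lx²+x³)/(24EI) = -11·2·(6³-2·6·2²+2³)/(24·50000) = -121/37500 m
Load 2 — triangular load w₀=13 kN/m (0→w₀ over full span):
  y_2 = -w₀x(7L⁴-10L²x²+3x⁴)/(360LEI) = -13·2·(7·6⁴-10·6²·2²+3·2⁴)/(360·6·50000) = -52/28125 m
Superposition: y = Σ y_i = -571/112500 m ≈ -0.005076 m

y(2) = -571/112500 m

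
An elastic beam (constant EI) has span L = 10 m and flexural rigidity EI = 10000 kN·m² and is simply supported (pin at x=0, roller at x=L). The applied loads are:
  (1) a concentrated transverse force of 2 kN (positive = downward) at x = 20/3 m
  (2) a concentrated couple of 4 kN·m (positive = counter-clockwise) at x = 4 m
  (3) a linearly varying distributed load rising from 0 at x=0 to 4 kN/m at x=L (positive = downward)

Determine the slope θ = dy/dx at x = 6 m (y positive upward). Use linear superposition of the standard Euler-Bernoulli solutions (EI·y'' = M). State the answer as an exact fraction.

Load 1 — point force P=2 kN at a=20/3 m (b=L-a=10/3):
  θ_1 = -Pb(L²-b²-3x²)/(6LEI)  [x≤a] = -2·(10/3)·(10²-(10/3)²-3·6²)/(6·10·10000) = 43/202500 rad
Load 2 — applied couple M₀=4 kN·m at a=4 m (b=L-a=6):
  θ_2 = (M₀x²/(2L)-M₀(x-a)+C₁)/EI  [x>a] with C₁=M₀(3b²-L²)/(6L)=8/15 = (4·6²/(2·10)-4·(6-4)+(8/15))/10000 = -1/37500 rad
Load 3 — triangular load w₀=4 kN/m (0→w₀ over full span):
  θ_3 = -w₀(7L⁴-30L²x²+15x⁴)/(360LEI) = -4·(7·10⁴-30·10²·6²+15·6⁴)/(360·10·10000) = 58/28125 rad
Superposition: θ = Σ θ_i = 569/253125 rad ≈ 0.002248 rad

θ(6) = 569/253125 rad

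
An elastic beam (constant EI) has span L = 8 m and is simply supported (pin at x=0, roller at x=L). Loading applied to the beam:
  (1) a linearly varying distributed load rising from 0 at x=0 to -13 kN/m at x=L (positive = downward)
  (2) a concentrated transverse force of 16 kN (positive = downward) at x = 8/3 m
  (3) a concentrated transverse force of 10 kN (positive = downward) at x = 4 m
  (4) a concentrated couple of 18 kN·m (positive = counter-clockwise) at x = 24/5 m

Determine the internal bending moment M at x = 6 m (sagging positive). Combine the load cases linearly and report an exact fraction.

Load 1 — triangular load w₀=-13 kN/m (0→w₀ over full span):
  M_1 = w₀Lx/6 - w₀x³/(6L) = (-13)·8·6/6 - (-13)·6³/(6·8) = -91/2 kN·m
Load 2 — point force P=16 kN at a=8/3 m (b=L-a=16/3):
  M_2 = Pa(L-x)/L  [x>a] = 16·(8/3)·(8-6)/8 = 32/3 kN·m
Load 3 — point force P=10 kN at a=4 m (b=L-a=4):
  M_3 = Pa(L-x)/L  [x>a] = 10·4·(8-6)/8 = 10 kN·m
Load 4 — applied couple M₀=18 kN·m at a=24/5 m (b=L-a=16/5):
  M_4 = M₀x/L - M₀  [x>a] = 18·6/8 - 18 = -9/2 kN·m
Superposition: M = Σ M_i = -88/3 kN·m ≈ -29.333333 kN·m

M(6) = -88/3 kN·m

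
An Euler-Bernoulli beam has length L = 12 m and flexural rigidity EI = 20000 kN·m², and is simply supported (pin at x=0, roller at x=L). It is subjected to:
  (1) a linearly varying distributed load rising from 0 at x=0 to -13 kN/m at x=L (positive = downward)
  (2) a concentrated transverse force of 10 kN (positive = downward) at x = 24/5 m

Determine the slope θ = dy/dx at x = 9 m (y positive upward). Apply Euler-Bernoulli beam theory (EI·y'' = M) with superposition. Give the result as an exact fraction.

Load 1 — triangular load w₀=-13 kN/m (0→w₀ over full span):
  θ_1 = -w₀(7L⁴-30L²x²+15x⁴)/(360LEI) = -(-13)·(7·12⁴-30·12²·9²+15·9⁴)/(360·12·20000) = -51207/3200000 rad
Load 2 — point force P=10 kN at a=24/5 m (b=L-a=36/5):
  θ_2 = -Pa(2L²-6Lx+3x²+a²)/(6LEI)  [x>a] = -10·(24/5)·(2·12²-6·12·9+3·9²+(24/5)²)/(6·12·20000) = 783/250000 rad
Superposition: θ = Σ θ_i = -205923/16000000 rad ≈ -0.012870 rad

θ(9) = -205923/16000000 rad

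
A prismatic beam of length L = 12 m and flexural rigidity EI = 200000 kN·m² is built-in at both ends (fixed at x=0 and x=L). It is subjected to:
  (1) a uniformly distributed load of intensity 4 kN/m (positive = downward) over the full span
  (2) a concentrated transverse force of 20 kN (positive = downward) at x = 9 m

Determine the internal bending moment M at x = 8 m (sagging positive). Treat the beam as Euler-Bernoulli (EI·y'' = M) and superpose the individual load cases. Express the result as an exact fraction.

M(8) = 119/4 kN·m

Load 1 — uniform load w=4 kN/m over full span:
  M_1 = wLx/2 - wL²/12 - wx²/2 = 4·12·8/2 - 4·12²/12 - 4·8²/2 = 16 kN·m
Load 2 — point force P=20 kN at a=9 m (b=L-a=3):
  M_2 = Pb²(3a+b)x/L³ - Pab²/L²  [x≤a] = 20·3²·(3·9+3)·8/12³ - 20·9·3²/12² = 55/4 kN·m
Superposition: M = Σ M_i = 119/4 kN·m ≈ 29.750000 kN·m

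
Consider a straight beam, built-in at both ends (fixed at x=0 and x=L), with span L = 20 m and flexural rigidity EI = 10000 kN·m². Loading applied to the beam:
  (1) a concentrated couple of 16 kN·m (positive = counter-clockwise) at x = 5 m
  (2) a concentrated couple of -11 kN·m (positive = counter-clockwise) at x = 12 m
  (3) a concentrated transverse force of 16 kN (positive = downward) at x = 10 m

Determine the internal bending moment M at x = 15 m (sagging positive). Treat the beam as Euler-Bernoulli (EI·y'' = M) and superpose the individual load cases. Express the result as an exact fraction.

Load 1 — applied couple M₀=16 kN·m at a=5 m (b=L-a=15):
  M_1 = R_Ax - M_A - M₀  [x>a] with R_A=9/10, M_A=-3 = (9/10)·15 - (-3) - 16 = 1/2 kN·m
Load 2 — applied couple M₀=-11 kN·m at a=12 m (b=L-a=8):
  M_2 = R_Ax - M_A - M₀  [x>a] with R_A=-99/125, M_A=-88/25 = (-99/125)·15 - (-88/25) - (-11) = 66/25 kN·m
Load 3 — point force P=16 kN at a=10 m (b=L-a=10):
  M_3 = Pa²(a+3b)(L-x)/L³ - Pa²b/L²  [x>a] = 16·10²·(10+3·10)·(20-15)/20³ - 16·10²·10/20² = 0 kN·m
Superposition: M = Σ M_i = 157/50 kN·m ≈ 3.140000 kN·m

M(15) = 157/50 kN·m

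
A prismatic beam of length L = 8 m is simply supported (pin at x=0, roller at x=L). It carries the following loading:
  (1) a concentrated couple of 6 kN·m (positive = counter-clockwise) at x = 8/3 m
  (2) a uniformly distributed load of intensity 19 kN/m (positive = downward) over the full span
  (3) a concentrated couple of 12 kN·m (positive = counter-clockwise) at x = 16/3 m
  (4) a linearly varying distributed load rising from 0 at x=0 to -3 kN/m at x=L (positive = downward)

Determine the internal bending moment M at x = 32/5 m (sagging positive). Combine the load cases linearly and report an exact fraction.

Load 1 — applied couple M₀=6 kN·m at a=8/3 m (b=L-a=16/3):
  M_1 = M₀x/L - M₀  [x>a] = 6·(32/5)/8 - 6 = -6/5 kN·m
Load 2 — uniform load w=19 kN/m over full span:
  M_2 = wx(L-x)/2 = 19·(32/5)·(8-(32/5))/2 = 2432/25 kN·m
Load 3 — applied couple M₀=12 kN·m at a=16/3 m (b=L-a=8/3):
  M_3 = M₀x/L - M₀  [x>a] = 12·(32/5)/8 - 12 = -12/5 kN·m
Load 4 — triangular load w₀=-3 kN/m (0→w₀ over full span):
  M_4 = w₀Lx/6 - w₀x³/(6L) = (-3)·8·(32/5)/6 - (-3)·(32/5)³/(6·8) = -1152/125 kN·m
Superposition: M = Σ M_i = 10558/125 kN·m ≈ 84.464000 kN·m

M(32/5) = 10558/125 kN·m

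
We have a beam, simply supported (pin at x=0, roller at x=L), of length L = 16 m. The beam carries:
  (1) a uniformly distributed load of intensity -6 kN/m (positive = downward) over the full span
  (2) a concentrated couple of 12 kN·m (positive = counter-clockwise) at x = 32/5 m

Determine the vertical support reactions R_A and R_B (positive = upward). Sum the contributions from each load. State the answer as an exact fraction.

R_A = -189/4 kN, R_B = -195/4 kN

Load 1 — uniform load w=-6 kN/m over full span:
  R_A = wL/2 = (-6)·16/2 = -48 kN
  R_B = wL/2 = (-6)·16/2 = -48 kN
Load 2 — applied couple M₀=12 kN·m at a=32/5 m (b=L-a=48/5):
  R_A = M₀/L = 12/16 = 3/4 kN
  R_B = -M₀/L = -12/16 = -3/4 kN
Superposition: R_A = -189/4 kN, R_B = -195/4 kN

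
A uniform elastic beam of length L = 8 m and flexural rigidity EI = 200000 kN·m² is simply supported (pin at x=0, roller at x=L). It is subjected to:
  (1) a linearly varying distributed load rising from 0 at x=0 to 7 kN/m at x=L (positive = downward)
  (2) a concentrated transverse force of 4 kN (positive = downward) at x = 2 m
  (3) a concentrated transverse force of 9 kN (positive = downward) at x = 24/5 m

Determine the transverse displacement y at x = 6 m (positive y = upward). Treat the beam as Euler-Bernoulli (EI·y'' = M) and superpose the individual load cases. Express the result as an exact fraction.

Load 1 — triangular load w₀=7 kN/m (0→w₀ over full span):
  y_1 = -w₀x(7L⁴-10L²x²+3x⁴)/(360LEI) = -7·6·(7·8⁴-10·8²·6²+3·6⁴)/(360·8·200000) = -833/1200000 m
Load 2 — point force P=4 kN at a=2 m (b=L-a=6):
  y_2 = -Pa(L-x)(2Lx-a²-x²)/(6LEI)  [x>a] = -4·2·(8-6)·(2·8·6-2²-6²)/(6·8·200000) = -7/75000 m
Load 3 — point force P=9 kN at a=24/5 m (b=L-a=16/5):
  y_3 = -Pa(L-x)(2Lx-a²-x²)/(6LEI)  [x>a] = -9·(24/5)·(8-6)·(2·8·6-(24/5)²-6²)/(6·8·200000) = -2079/6250000 m
Superposition: y = Σ y_i = -56007/50000000 m ≈ -0.001120 m

y(6) = -56007/50000000 m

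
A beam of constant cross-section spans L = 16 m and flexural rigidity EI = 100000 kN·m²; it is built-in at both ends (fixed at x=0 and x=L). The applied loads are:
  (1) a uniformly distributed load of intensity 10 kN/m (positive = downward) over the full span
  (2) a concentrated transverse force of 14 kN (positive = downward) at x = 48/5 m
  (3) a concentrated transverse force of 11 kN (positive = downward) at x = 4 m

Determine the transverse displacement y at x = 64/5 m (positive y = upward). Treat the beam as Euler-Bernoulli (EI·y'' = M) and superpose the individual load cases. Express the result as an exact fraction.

y(64/5) = -413823/48828125 m

Load 1 — uniform load w=10 kN/m over full span:
  y_1 = -wx²(L-x)²/(24EI) = -10·(64/5)²·(16-(64/5))²/(24·100000) = -8192/1171875 m
Load 2 — point force P=14 kN at a=48/5 m (b=L-a=32/5):
  y_2 = -Pa²(L-x)²(3bL-(3b+a)(L-x))/(6L³EI)  [x>a] = -14·(48/5)²·(16-(64/5))²·(3·(32/5)·16-(3·(32/5)+(48/5))·(16-(64/5)))/(6·16³·100000) = -56448/48828125 m
Load 3 — point force P=11 kN at a=4 m (b=L-a=12):
  y_3 = -Pa²(L-x)²(3bL-(3b+a)(L-x))/(6L³EI)  [x>a] = -11·4²·(16-(64/5))²·(3·12·16-(3·12+4)·(16-(64/5)))/(6·16³·100000) = -77/234375 m
Superposition: y = Σ y_i = -413823/48828125 m ≈ -0.008475 m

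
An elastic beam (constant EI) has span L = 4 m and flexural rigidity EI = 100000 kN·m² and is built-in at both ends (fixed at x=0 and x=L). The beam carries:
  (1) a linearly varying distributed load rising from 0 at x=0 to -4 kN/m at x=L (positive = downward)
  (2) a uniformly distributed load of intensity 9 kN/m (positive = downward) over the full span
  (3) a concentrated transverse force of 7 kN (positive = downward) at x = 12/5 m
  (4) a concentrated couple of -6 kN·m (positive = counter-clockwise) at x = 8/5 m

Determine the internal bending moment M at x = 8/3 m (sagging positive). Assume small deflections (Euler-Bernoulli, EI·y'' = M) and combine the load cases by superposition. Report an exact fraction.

M(8/3) = 59432/10125 kN·m

Load 1 — triangular load w₀=-4 kN/m (0→w₀ over full span):
  M_1 = 3w₀Lx/20 - w₀L²/30 - w₀x³/(6L) = 3·(-4)·4·(8/3)/20 - (-4)·4²/30 - (-4)·(8/3)³/(6·4) = -448/405 kN·m
Load 2 — uniform load w=9 kN/m over full span:
  M_2 = wLx/2 - wL²/12 - wx²/2 = 9·4·(8/3)/2 - 9·4²/12 - 9·(8/3)²/2 = 4 kN·m
Load 3 — point force P=7 kN at a=12/5 m (b=L-a=8/5):
  M_3 = Pa²(a+3b)(L-x)/L³ - Pa²b/L²  [x>a] = 7·(12/5)²·((12/5)+3·(8/5))·(4-(8/3))/4³ - 7·(12/5)²·(8/5)/4² = 252/125 kN·m
Load 4 — applied couple M₀=-6 kN·m at a=8/5 m (b=L-a=12/5):
  M_4 = R_Ax - M_A - M₀  [x>a] with R_A=-54/25, M_A=-18/25 = (-54/25)·(8/3) - (-18/25) - (-6) = 24/25 kN·m
Superposition: M = Σ M_i = 59432/10125 kN·m ≈ 5.869827 kN·m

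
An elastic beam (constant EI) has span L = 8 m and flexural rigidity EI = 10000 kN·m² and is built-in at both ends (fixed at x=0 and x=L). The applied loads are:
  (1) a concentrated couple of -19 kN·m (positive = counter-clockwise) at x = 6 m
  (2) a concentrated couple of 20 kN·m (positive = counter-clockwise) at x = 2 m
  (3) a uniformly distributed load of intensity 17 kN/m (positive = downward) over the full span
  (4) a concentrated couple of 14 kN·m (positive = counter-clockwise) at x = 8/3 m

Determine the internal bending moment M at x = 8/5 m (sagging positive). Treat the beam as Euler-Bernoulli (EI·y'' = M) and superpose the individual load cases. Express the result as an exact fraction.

M(8/5) = 12023/1200 kN·m

Load 1 — applied couple M₀=-19 kN·m at a=6 m (b=L-a=2):
  M_1 = R_Ax - M_A  [x≤a] with R_A=-171/64, M_A=-95/16 = (-171/64)·(8/5) - (-95/16) = 133/80 kN·m
Load 2 — applied couple M₀=20 kN·m at a=2 m (b=L-a=6):
  M_2 = R_Ax - M_A  [x≤a] with R_A=45/16, M_A=-15/4 = (45/16)·(8/5) - (-15/4) = 33/4 kN·m
Load 3 — uniform load w=17 kN/m over full span:
  M_3 = wLx/2 - wL²/12 - wx²/2 = 17·8·(8/5)/2 - 17·8²/12 - 17·(8/5)²/2 = -272/75 kN·m
Load 4 — applied couple M₀=14 kN·m at a=8/3 m (b=L-a=16/3):
  M_4 = R_Ax - M_A  [x≤a] with R_A=7/3, M_A=0 = (7/3)·(8/5) - 0 = 56/15 kN·m
Superposition: M = Σ M_i = 12023/1200 kN·m ≈ 10.019167 kN·m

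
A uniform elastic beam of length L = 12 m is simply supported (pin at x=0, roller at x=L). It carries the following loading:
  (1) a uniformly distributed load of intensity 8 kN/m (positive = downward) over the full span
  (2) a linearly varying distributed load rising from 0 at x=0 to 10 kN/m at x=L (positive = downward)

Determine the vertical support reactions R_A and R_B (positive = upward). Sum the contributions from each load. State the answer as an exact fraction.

Load 1 — uniform load w=8 kN/m over full span:
  R_A = wL/2 = 8·12/2 = 48 kN
  R_B = wL/2 = 8·12/2 = 48 kN
Load 2 — triangular load w₀=10 kN/m (0→w₀ over full span):
  R_A = w₀L/6 = 10·12/6 = 20 kN
  R_B = w₀L/3 = 10·12/3 = 40 kN
Superposition: R_A = 68 kN, R_B = 88 kN

R_A = 68 kN, R_B = 88 kN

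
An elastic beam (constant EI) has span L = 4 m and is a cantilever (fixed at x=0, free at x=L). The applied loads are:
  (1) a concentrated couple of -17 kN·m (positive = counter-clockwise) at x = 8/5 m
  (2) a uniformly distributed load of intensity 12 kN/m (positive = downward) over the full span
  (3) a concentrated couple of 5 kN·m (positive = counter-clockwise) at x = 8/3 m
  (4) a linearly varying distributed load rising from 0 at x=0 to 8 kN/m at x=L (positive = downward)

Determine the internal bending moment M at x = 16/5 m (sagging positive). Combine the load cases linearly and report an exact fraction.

M(16/5) = -2336/375 kN·m

Load 1 — applied couple M₀=-17 kN·m at a=8/5 m (b=L-a=12/5):
  M_1 = 0  [x>a] = 0 kN·m
Load 2 — uniform load w=12 kN/m over full span:
  M_2 = -w(L-x)²/2 = -12·(4-(16/5))²/2 = -96/25 kN·m
Load 3 — applied couple M₀=5 kN·m at a=8/3 m (b=L-a=4/3):
  M_3 = 0  [x>a] = 0 kN·m
Load 4 — triangular load w₀=8 kN/m (0→w₀ over full span):
  M_4 = w₀Lx/2 - w₀L²/3 - w₀x³/(6L) = 8·4·(16/5)/2 - 8·4²/3 - 8·(16/5)³/(6·4) = -896/375 kN·m
Superposition: M = Σ M_i = -2336/375 kN·m ≈ -6.229333 kN·m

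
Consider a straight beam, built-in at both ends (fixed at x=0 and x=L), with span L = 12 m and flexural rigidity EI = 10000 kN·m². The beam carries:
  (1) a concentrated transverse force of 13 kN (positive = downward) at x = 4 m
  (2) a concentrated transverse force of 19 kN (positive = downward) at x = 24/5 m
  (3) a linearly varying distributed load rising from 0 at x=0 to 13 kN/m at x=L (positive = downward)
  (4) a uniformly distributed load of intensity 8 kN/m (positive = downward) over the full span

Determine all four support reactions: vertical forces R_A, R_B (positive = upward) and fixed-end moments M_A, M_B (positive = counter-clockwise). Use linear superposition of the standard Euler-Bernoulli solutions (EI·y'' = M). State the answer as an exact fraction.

R_A = 315028/3375 kN, M_A = 241136/1125 kN·m, R_B = 380222/3375 kN, M_B = -250924/1125 kN·m

Load 1 — point force P=13 kN at a=4 m (b=L-a=8):
  R_A = Pb²(3a+b)/L³ = 13·8²·(3·4+8)/12³ = 260/27 kN
  M_A = Pab²/L² = 13·4·8²/12² = 208/9 kN·m
  R_B = Pa²(a+3b)/L³ = 13·4²·(4+3·8)/12³ = 91/27 kN
  M_B = -Pa²b/L² = -13·4²·8/12² = -104/9 kN·m
Load 2 — point force P=19 kN at a=24/5 m (b=L-a=36/5):
  R_A = Pb²(3a+b)/L³ = 19·(36/5)²·(3·(24/5)+(36/5))/12³ = 1539/125 kN
  M_A = Pab²/L² = 19·(24/5)·(36/5)²/12² = 4104/125 kN·m
  R_B = Pa²(a+3b)/L³ = 19·(24/5)²·((24/5)+3·(36/5))/12³ = 836/125 kN
  M_B = -Pa²b/L² = -19·(24/5)²·(36/5)/12² = -2736/125 kN·m
Load 3 — triangular load w₀=13 kN/m (0→w₀ over full span):
  R_A = 3w₀L/20 = 3·13·12/20 = 117/5 kN
  M_A = w₀L²/30 = 13·12²/30 = 312/5 kN·m
  R_B = 7w₀L/20 = 7·13·12/20 = 273/5 kN
  M_B = -w₀L²/20 = -13·12²/20 = -468/5 kN·m
Load 4 — uniform load w=8 kN/m over full span:
  R_A = wL/2 = 8·12/2 = 48 kN
  M_A = wL²/12 = 8·12²/12 = 96 kN·m
  R_B = wL/2 = 8·12/2 = 48 kN
  M_B = -wL²/12 = -8·12²/12 = -96 kN·m
Superposition: R_A = 315028/3375 kN, M_A = 241136/1125 kN·m, R_B = 380222/3375 kN, M_B = -250924/1125 kN·m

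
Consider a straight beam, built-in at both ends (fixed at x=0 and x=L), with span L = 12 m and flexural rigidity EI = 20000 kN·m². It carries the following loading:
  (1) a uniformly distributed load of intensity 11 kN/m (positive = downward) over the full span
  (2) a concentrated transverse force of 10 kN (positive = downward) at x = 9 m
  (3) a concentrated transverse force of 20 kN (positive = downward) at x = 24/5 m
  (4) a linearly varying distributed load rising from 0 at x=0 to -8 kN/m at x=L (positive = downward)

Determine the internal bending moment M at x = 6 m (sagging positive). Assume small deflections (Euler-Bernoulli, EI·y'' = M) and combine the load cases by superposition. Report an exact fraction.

M(6) = 1299/20 kN·m

Load 1 — uniform load w=11 kN/m over full span:
  M_1 = wLx/2 - wL²/12 - wx²/2 = 11·12·6/2 - 11·12²/12 - 11·6²/2 = 66 kN·m
Load 2 — point force P=10 kN at a=9 m (b=L-a=3):
  M_2 = Pb²(3a+b)x/L³ - Pab²/L²  [x≤a] = 10·3²·(3·9+3)·6/12³ - 10·9·3²/12² = 15/4 kN·m
Load 3 — point force P=20 kN at a=24/5 m (b=L-a=36/5):
  M_3 = Pa²(a+3b)(L-x)/L³ - Pa²b/L²  [x>a] = 20·(24/5)²·((24/5)+3·(36/5))·(12-6)/12³ - 20·(24/5)²·(36/5)/12² = 96/5 kN·m
Load 4 — triangular load w₀=-8 kN/m (0→w₀ over full span):
  M_4 = 3w₀Lx/20 - w₀L²/30 - w₀x³/(6L) = 3·(-8)·12·6/20 - (-8)·12²/30 - (-8)·6³/(6·12) = -24 kN·m
Superposition: M = Σ M_i = 1299/20 kN·m ≈ 64.950000 kN·m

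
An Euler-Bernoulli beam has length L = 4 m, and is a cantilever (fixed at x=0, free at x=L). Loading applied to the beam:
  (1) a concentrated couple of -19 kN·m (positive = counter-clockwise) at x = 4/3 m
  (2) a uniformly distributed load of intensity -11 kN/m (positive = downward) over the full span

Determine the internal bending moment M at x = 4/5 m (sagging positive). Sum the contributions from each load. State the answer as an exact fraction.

Load 1 — applied couple M₀=-19 kN·m at a=4/3 m (b=L-a=8/3):
  M_1 = M₀  [x≤a] = (-19) = -19 kN·m
Load 2 — uniform load w=-11 kN/m over full span:
  M_2 = -w(L-x)²/2 = -(-11)·(4-(4/5))²/2 = 1408/25 kN·m
Superposition: M = Σ M_i = 933/25 kN·m ≈ 37.320000 kN·m

M(4/5) = 933/25 kN·m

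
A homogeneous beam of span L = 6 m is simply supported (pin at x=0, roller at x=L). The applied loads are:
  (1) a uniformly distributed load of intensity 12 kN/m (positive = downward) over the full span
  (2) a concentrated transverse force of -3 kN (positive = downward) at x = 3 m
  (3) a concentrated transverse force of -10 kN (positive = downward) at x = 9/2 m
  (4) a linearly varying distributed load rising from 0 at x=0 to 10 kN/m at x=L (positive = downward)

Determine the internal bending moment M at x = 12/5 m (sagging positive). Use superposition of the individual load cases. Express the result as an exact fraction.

M(12/5) = 312/5 kN·m

Load 1 — uniform load w=12 kN/m over full span:
  M_1 = wx(L-x)/2 = 12·(12/5)·(6-(12/5))/2 = 1296/25 kN·m
Load 2 — point force P=-3 kN at a=3 m (b=L-a=3):
  M_2 = Pbx/L  [x≤a] = (-3)·3·(12/5)/6 = -18/5 kN·m
Load 3 — point force P=-10 kN at a=9/2 m (b=L-a=3/2):
  M_3 = Pbx/L  [x≤a] = (-10)·(3/2)·(12/5)/6 = -6 kN·m
Load 4 — triangular load w₀=10 kN/m (0→w₀ over full span):
  M_4 = w₀Lx/6 - w₀x³/(6L) = 10·6·(12/5)/6 - 10·(12/5)³/(6·6) = 504/25 kN·m
Superposition: M = Σ M_i = 312/5 kN·m ≈ 62.400000 kN·m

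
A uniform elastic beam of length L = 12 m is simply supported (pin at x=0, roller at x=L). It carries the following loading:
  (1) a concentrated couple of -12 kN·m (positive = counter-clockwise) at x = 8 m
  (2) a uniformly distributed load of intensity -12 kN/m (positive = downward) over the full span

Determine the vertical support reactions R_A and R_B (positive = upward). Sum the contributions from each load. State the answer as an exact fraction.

R_A = -73 kN, R_B = -71 kN

Load 1 — applied couple M₀=-12 kN·m at a=8 m (b=L-a=4):
  R_A = M₀/L = (-12)/12 = -1 kN
  R_B = -M₀/L = -(-12)/12 = 1 kN
Load 2 — uniform load w=-12 kN/m over full span:
  R_A = wL/2 = (-12)·12/2 = -72 kN
  R_B = wL/2 = (-12)·12/2 = -72 kN
Superposition: R_A = -73 kN, R_B = -71 kN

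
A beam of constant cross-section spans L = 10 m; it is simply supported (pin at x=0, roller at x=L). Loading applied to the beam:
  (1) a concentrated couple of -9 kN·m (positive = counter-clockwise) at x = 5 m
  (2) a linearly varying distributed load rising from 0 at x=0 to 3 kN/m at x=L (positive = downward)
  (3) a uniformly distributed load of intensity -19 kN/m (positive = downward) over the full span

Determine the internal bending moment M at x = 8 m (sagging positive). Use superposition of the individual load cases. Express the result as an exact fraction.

M(8) = -679/5 kN·m

Load 1 — applied couple M₀=-9 kN·m at a=5 m (b=L-a=5):
  M_1 = M₀x/L - M₀  [x>a] = (-9)·8/10 - (-9) = 9/5 kN·m
Load 2 — triangular load w₀=3 kN/m (0→w₀ over full span):
  M_2 = w₀Lx/6 - w₀x³/(6L) = 3·10·8/6 - 3·8³/(6·10) = 72/5 kN·m
Load 3 — uniform load w=-19 kN/m over full span:
  M_3 = wx(L-x)/2 = (-19)·8·(10-8)/2 = -152 kN·m
Superposition: M = Σ M_i = -679/5 kN·m ≈ -135.800000 kN·m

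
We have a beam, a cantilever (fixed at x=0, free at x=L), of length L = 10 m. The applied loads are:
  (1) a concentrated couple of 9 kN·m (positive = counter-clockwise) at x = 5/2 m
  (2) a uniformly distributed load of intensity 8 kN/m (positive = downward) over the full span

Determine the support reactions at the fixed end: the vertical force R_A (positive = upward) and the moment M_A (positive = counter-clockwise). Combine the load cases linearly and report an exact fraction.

Load 1 — applied couple M₀=9 kN·m at a=5/2 m (b=L-a=15/2):
  R_A = 0 kN
  M_A = -M₀ = -9 kN·m
Load 2 — uniform load w=8 kN/m over full span:
  R_A = wL = 8·10 = 80 kN
  M_A = wL²/2 = 8·10²/2 = 400 kN·m
Superposition: R_A = 80 kN, M_A = 391 kN·m

R_A = 80 kN, M_A = 391 kN·m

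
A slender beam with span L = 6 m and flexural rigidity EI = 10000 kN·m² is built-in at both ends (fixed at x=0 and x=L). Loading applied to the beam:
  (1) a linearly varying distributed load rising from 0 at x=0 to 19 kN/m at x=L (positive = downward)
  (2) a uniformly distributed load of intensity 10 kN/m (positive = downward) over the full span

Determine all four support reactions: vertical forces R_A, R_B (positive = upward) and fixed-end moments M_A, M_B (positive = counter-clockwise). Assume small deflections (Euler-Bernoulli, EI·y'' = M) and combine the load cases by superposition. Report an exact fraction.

R_A = 471/10 kN, M_A = 264/5 kN·m, R_B = 699/10 kN, M_B = -321/5 kN·m

Load 1 — triangular load w₀=19 kN/m (0→w₀ over full span):
  R_A = 3w₀L/20 = 3·19·6/20 = 171/10 kN
  M_A = w₀L²/30 = 19·6²/30 = 114/5 kN·m
  R_B = 7w₀L/20 = 7·19·6/20 = 399/10 kN
  M_B = -w₀L²/20 = -19·6²/20 = -171/5 kN·m
Load 2 — uniform load w=10 kN/m over full span:
  R_A = wL/2 = 10·6/2 = 30 kN
  M_A = wL²/12 = 10·6²/12 = 30 kN·m
  R_B = wL/2 = 10·6/2 = 30 kN
  M_B = -wL²/12 = -10·6²/12 = -30 kN·m
Superposition: R_A = 471/10 kN, M_A = 264/5 kN·m, R_B = 699/10 kN, M_B = -321/5 kN·m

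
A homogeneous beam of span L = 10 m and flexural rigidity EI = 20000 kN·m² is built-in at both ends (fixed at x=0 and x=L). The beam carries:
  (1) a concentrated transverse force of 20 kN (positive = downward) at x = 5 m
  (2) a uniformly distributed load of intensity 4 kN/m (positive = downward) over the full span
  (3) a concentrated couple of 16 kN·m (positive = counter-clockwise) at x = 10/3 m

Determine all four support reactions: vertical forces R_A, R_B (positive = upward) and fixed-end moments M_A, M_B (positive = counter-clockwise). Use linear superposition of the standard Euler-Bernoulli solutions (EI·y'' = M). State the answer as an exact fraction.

R_A = 482/15 kN, M_A = 175/3 kN·m, R_B = 418/15 kN, M_B = -53 kN·m

Load 1 — point force P=20 kN at a=5 m (b=L-a=5):
  R_A = Pb²(3a+b)/L³ = 20·5²·(3·5+5)/10³ = 10 kN
  M_A = Pab²/L² = 20·5·5²/10² = 25 kN·m
  R_B = Pa²(a+3b)/L³ = 20·5²·(5+3·5)/10³ = 10 kN
  M_B = -Pa²b/L² = -20·5²·5/10² = -25 kN·m
Load 2 — uniform load w=4 kN/m over full span:
  R_A = wL/2 = 4·10/2 = 20 kN
  M_A = wL²/12 = 4·10²/12 = 100/3 kN·m
  R_B = wL/2 = 4·10/2 = 20 kN
  M_B = -wL²/12 = -4·10²/12 = -100/3 kN·m
Load 3 — applied couple M₀=16 kN·m at a=10/3 m (b=L-a=20/3):
  R_A = 6M₀ab/L³ = 6·16·(10/3)·(20/3)/10³ = 32/15 kN
  M_A = M₀b(2a-b)/L² = 16·(20/3)·(2·(10/3)-(20/3))/10² = 0 kN·m
  R_B = -6M₀ab/L³ = -6·16·(10/3)·(20/3)/10³ = -32/15 kN
  M_B = M₀a(2b-a)/L² = 16·(10/3)·(2·(20/3)-(10/3))/10² = 16/3 kN·m
Superposition: R_A = 482/15 kN, M_A = 175/3 kN·m, R_B = 418/15 kN, M_B = -53 kN·m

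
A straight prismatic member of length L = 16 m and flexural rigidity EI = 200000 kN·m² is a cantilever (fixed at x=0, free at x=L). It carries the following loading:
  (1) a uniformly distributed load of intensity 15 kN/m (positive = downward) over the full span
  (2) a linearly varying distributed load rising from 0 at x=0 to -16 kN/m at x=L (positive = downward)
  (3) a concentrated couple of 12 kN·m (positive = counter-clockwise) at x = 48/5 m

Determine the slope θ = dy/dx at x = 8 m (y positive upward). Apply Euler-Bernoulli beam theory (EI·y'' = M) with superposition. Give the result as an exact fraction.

θ(8) = -7/750 rad

Load 1 — uniform load w=15 kN/m over full span:
  θ_1 = -wx(x²-3Lx+3L²)/(6EI) = -15·8·(8²-3·16·8+3·16²)/(6·200000) = -28/625 rad
Load 2 — triangular load w₀=-16 kN/m (0→w₀ over full span):
  θ_2 = (w₀Lx²/4-w₀L²x/3-w₀x⁴/(24L))/EI = ((-16)·16·8²/4-(-16)·16²·8/3-(-16)·8⁴/(24·16))/200000 = 328/9375 rad
Load 3 — applied couple M₀=12 kN·m at a=48/5 m (b=L-a=32/5):
  θ_3 = M₀x/EI  [x≤a] = 12·8/200000 = 3/6250 rad
Superposition: θ = Σ θ_i = -7/750 rad ≈ -0.009333 rad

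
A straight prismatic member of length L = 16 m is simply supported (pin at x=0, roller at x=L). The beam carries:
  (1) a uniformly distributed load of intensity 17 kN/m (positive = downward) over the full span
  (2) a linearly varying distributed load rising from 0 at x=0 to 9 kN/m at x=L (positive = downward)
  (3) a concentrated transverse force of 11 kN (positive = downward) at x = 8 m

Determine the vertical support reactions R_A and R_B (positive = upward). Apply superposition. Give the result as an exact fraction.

R_A = 331/2 kN, R_B = 379/2 kN

Load 1 — uniform load w=17 kN/m over full span:
  R_A = wL/2 = 17·16/2 = 136 kN
  R_B = wL/2 = 17·16/2 = 136 kN
Load 2 — triangular load w₀=9 kN/m (0→w₀ over full span):
  R_A = w₀L/6 = 9·16/6 = 24 kN
  R_B = w₀L/3 = 9·16/3 = 48 kN
Load 3 — point force P=11 kN at a=8 m (b=L-a=8):
  R_A = Pb/L = 11·8/16 = 11/2 kN
  R_B = Pa/L = 11·8/16 = 11/2 kN
Superposition: R_A = 331/2 kN, R_B = 379/2 kN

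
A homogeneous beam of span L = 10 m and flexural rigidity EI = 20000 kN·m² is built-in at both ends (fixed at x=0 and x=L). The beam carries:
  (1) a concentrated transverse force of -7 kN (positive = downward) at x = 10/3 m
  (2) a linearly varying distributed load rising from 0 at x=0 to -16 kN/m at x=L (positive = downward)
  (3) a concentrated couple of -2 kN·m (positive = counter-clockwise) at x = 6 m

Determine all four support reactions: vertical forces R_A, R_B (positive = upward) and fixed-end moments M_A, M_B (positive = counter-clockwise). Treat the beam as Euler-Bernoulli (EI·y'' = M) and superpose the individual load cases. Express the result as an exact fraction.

R_A = -99472/3375 kN, M_A = -43432/675 kN·m, R_B = -194153/3375 kN, M_B = 57338/675 kN·m

Load 1 — point force P=-7 kN at a=10/3 m (b=L-a=20/3):
  R_A = Pb²(3a+b)/L³ = (-7)·(20/3)²·(3·(10/3)+(20/3))/10³ = -140/27 kN
  M_A = Pab²/L² = (-7)·(10/3)·(20/3)²/10² = -280/27 kN·m
  R_B = Pa²(a+3b)/L³ = (-7)·(10/3)²·((10/3)+3·(20/3))/10³ = -49/27 kN
  M_B = -Pa²b/L² = -(-7)·(10/3)²·(20/3)/10² = 140/27 kN·m
Load 2 — triangular load w₀=-16 kN/m (0→w₀ over full span):
  R_A = 3w₀L/20 = 3·(-16)·10/20 = -24 kN
  M_A = w₀L²/30 = (-16)·10²/30 = -160/3 kN·m
  R_B = 7w₀L/20 = 7·(-16)·10/20 = -56 kN
  M_B = -w₀L²/20 = -(-16)·10²/20 = 80 kN·m
Load 3 — applied couple M₀=-2 kN·m at a=6 m (b=L-a=4):
  R_A = 6M₀ab/L³ = 6·(-2)·6·4/10³ = -36/125 kN
  M_A = M₀b(2a-b)/L² = (-2)·4·(2·6-4)/10² = -16/25 kN·m
  R_B = -6M₀ab/L³ = -6·(-2)·6·4/10³ = 36/125 kN
  M_B = M₀a(2b-a)/L² = (-2)·6·(2·4-6)/10² = -6/25 kN·m
Superposition: R_A = -99472/3375 kN, M_A = -43432/675 kN·m, R_B = -194153/3375 kN, M_B = 57338/675 kN·m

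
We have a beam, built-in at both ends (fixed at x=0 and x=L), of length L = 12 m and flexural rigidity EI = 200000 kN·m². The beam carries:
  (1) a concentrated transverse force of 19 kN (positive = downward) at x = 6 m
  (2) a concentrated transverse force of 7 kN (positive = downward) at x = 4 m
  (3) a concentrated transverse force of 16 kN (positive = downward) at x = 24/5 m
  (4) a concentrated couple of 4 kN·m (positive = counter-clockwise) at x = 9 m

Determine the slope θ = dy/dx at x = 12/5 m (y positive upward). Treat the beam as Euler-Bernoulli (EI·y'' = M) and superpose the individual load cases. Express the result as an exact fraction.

θ(12/5) = -442447/937500000 rad

Load 1 — point force P=19 kN at a=6 m (b=L-a=6):
  θ_1 = -Pb²x(2aL-(3a+b)x)/(2L³EI)  [x≤a] = -19·6²·(12/5)·(2·6·12-(3·6+6)·(12/5))/(2·12³·200000) = -513/2500000 rad
Load 2 — point force P=7 kN at a=4 m (b=L-a=8):
  θ_2 = -Pb²x(2aL-(3a+b)x)/(2L³EI)  [x≤a] = -7·8²·(12/5)·(2·4·12-(3·4+8)·(12/5))/(2·12³·200000) = -7/93750 rad
Load 3 — point force P=16 kN at a=24/5 m (b=L-a=36/5):
  θ_3 = -Pb²x(2aL-(3a+b)x)/(2L³EI)  [x≤a] = -16·(36/5)²·(12/5)·(2·(24/5)·12-(3·(24/5)+(36/5))·(12/5))/(2·12³·200000) = -1782/9765625 rad
Load 4 — applied couple M₀=4 kN·m at a=9 m (b=L-a=3):
  θ_4 = (R_Ax²/2 - M_Ax)/EI  [x≤a] with R_A=3/8, M_A=5/4 = ((3/8)·(12/5)²/2 - (5/4)·(12/5))/200000 = -3/312500 rad
Superposition: θ = Σ θ_i = -442447/937500000 rad ≈ -0.000472 rad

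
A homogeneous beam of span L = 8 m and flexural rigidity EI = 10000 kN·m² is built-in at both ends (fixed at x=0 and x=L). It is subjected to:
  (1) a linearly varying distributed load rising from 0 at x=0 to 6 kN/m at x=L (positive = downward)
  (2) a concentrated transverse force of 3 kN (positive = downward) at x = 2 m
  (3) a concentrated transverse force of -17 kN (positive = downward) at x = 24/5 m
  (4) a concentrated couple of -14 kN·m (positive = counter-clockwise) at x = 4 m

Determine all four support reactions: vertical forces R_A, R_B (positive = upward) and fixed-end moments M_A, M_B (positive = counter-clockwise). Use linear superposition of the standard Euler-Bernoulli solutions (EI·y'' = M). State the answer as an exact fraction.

R_A = 4489/4000 kN, M_A = -381/1000 kN·m, R_B = 35511/4000 kN, M_B = -4241/1000 kN·m

Load 1 — triangular load w₀=6 kN/m (0→w₀ over full span):
  R_A = 3w₀L/20 = 3·6·8/20 = 36/5 kN
  M_A = w₀L²/30 = 6·8²/30 = 64/5 kN·m
  R_B = 7w₀L/20 = 7·6·8/20 = 84/5 kN
  M_B = -w₀L²/20 = -6·8²/20 = -96/5 kN·m
Load 2 — point force P=3 kN at a=2 m (b=L-a=6):
  R_A = Pb²(3a+b)/L³ = 3·6²·(3·2+6)/8³ = 81/32 kN
  M_A = Pab²/L² = 3·2·6²/8² = 27/8 kN·m
  R_B = Pa²(a+3b)/L³ = 3·2²·(2+3·6)/8³ = 15/32 kN
  M_B = -Pa²b/L² = -3·2²·6/8² = -9/8 kN·m
Load 3 — point force P=-17 kN at a=24/5 m (b=L-a=16/5):
  R_A = Pb²(3a+b)/L³ = (-17)·(16/5)²·(3·(24/5)+(16/5))/8³ = -748/125 kN
  M_A = Pab²/L² = (-17)·(24/5)·(16/5)²/8² = -1632/125 kN·m
  R_B = Pa²(a+3b)/L³ = (-17)·(24/5)²·((24/5)+3·(16/5))/8³ = -1377/125 kN
  M_B = -Pa²b/L² = -(-17)·(24/5)²·(16/5)/8² = 2448/125 kN·m
Load 4 — applied couple M₀=-14 kN·m at a=4 m (b=L-a=4):
  R_A = 6M₀ab/L³ = 6·(-14)·4·4/8³ = -21/8 kN
  M_A = M₀b(2a-b)/L² = (-14)·4·(2·4-4)/8² = -7/2 kN·m
  R_B = -6M₀ab/L³ = -6·(-14)·4·4/8³ = 21/8 kN
  M_B = M₀a(2b-a)/L² = (-14)·4·(2·4-4)/8² = -7/2 kN·m
Superposition: R_A = 4489/4000 kN, M_A = -381/1000 kN·m, R_B = 35511/4000 kN, M_B = -4241/1000 kN·m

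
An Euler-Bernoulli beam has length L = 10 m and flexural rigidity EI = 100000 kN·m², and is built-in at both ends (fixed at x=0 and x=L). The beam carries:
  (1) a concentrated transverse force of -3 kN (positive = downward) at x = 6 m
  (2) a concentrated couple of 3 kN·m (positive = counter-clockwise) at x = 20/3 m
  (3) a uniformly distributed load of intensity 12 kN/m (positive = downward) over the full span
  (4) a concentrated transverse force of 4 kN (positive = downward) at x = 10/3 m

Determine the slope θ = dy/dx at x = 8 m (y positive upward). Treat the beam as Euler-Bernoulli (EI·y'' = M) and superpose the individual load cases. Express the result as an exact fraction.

Load 1 — point force P=-3 kN at a=6 m (b=L-a=4):
  θ_1 = Pa²(L-x)(2bL-(3b+a)(L-x))/(2L³EI)  [x>a] = (-3)·6²·(10-8)·(2·4·10-(3·4+6)·(10-8))/(2·10³·100000) = -297/6250000 rad
Load 2 — applied couple M₀=3 kN·m at a=20/3 m (b=L-a=10/3):
  θ_2 = (R_Ax²/2 - M_Ax - M₀(x-a))/EI  [x>a] with R_A=2/5, M_A=1 = ((2/5)·8²/2 - 1·8 - 3·(8-(20/3)))/100000 = 1/125000 rad
Load 3 — uniform load w=12 kN/m over full span:
  θ_3 = -wx(L-x)(L-2x)/(12EI) = -12·8·(10-8)·(10-2·8)/(12·100000) = 3/3125 rad
Load 4 — point force P=4 kN at a=10/3 m (b=L-a=20/3):
  θ_4 = Pa²(L-x)(2bL-(3b+a)(L-x))/(2L³EI)  [x>a] = 4·(10/3)²·(10-8)·(2·(20/3)·10-(3·(20/3)+(10/3))·(10-8))/(2·10³·100000) = 13/337500 rad
Superposition: θ = Σ θ_i = 161831/168750000 rad ≈ 0.000959 rad

θ(8) = 161831/168750000 rad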